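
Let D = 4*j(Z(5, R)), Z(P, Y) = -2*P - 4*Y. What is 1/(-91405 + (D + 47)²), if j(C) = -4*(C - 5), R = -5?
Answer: -1/90316 ≈ -1.1072e-5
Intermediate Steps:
Z(P, Y) = -4*Y - 2*P
j(C) = 20 - 4*C (j(C) = -4*(-5 + C) = 20 - 4*C)
D = -80 (D = 4*(20 - 4*(-4*(-5) - 2*5)) = 4*(20 - 4*(20 - 10)) = 4*(20 - 4*10) = 4*(20 - 40) = 4*(-20) = -80)
1/(-91405 + (D + 47)²) = 1/(-91405 + (-80 + 47)²) = 1/(-91405 + (-33)²) = 1/(-91405 + 1089) = 1/(-90316) = -1/90316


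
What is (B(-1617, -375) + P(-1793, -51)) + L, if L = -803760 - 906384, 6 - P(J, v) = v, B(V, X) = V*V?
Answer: 904602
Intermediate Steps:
B(V, X) = V²
P(J, v) = 6 - v
L = -1710144
(B(-1617, -375) + P(-1793, -51)) + L = ((-1617)² + (6 - 1*(-51))) - 1710144 = (2614689 + (6 + 51)) - 1710144 = (2614689 + 57) - 1710144 = 2614746 - 1710144 = 904602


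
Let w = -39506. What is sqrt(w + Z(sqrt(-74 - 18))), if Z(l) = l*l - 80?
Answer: I*sqrt(39678) ≈ 199.19*I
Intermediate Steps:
Z(l) = -80 + l**2 (Z(l) = l**2 - 80 = -80 + l**2)
sqrt(w + Z(sqrt(-74 - 18))) = sqrt(-39506 + (-80 + (sqrt(-74 - 18))**2)) = sqrt(-39506 + (-80 + (sqrt(-92))**2)) = sqrt(-39506 + (-80 + (2*I*sqrt(23))**2)) = sqrt(-39506 + (-80 - 92)) = sqrt(-39506 - 172) = sqrt(-39678) = I*sqrt(39678)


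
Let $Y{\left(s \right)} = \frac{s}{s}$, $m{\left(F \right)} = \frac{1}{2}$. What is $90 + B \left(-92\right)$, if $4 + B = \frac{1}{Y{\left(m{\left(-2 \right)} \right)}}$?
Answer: $366$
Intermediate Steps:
$m{\left(F \right)} = \frac{1}{2}$
$Y{\left(s \right)} = 1$
$B = -3$ ($B = -4 + 1^{-1} = -4 + 1 = -3$)
$90 + B \left(-92\right) = 90 - -276 = 90 + 276 = 366$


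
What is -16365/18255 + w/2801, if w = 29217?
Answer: 32501198/3408817 ≈ 9.5345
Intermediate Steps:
-16365/18255 + w/2801 = -16365/18255 + 29217/2801 = -16365*1/18255 + 29217*(1/2801) = -1091/1217 + 29217/2801 = 32501198/3408817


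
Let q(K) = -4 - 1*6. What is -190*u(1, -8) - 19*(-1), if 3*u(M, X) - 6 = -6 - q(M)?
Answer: -1843/3 ≈ -614.33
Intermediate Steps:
q(K) = -10 (q(K) = -4 - 6 = -10)
u(M, X) = 10/3 (u(M, X) = 2 + (-6 - 1*(-10))/3 = 2 + (-6 + 10)/3 = 2 + (1/3)*4 = 2 + 4/3 = 10/3)
-190*u(1, -8) - 19*(-1) = -190*10/3 - 19*(-1) = -1900/3 + 19 = -1843/3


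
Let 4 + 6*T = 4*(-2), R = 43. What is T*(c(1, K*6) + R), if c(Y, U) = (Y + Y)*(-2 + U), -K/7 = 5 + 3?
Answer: 1266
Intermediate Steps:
K = -56 (K = -7*(5 + 3) = -7*8 = -56)
c(Y, U) = 2*Y*(-2 + U) (c(Y, U) = (2*Y)*(-2 + U) = 2*Y*(-2 + U))
T = -2 (T = -⅔ + (4*(-2))/6 = -⅔ + (⅙)*(-8) = -⅔ - 4/3 = -2)
T*(c(1, K*6) + R) = -2*(2*1*(-2 - 56*6) + 43) = -2*(2*1*(-2 - 336) + 43) = -2*(2*1*(-338) + 43) = -2*(-676 + 43) = -2*(-633) = 1266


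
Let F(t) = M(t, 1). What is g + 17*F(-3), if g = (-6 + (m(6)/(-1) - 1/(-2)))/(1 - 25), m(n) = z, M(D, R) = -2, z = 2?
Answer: -539/16 ≈ -33.688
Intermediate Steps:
F(t) = -2
m(n) = 2
g = 5/16 (g = (-6 + (2/(-1) - 1/(-2)))/(1 - 25) = (-6 + (2*(-1) - 1*(-1/2)))/(-24) = (-6 + (-2 + 1/2))*(-1/24) = (-6 - 3/2)*(-1/24) = -15/2*(-1/24) = 5/16 ≈ 0.31250)
g + 17*F(-3) = 5/16 + 17*(-2) = 5/16 - 34 = -539/16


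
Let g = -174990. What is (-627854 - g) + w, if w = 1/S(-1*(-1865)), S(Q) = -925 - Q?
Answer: -1263490561/2790 ≈ -4.5286e+5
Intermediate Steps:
w = -1/2790 (w = 1/(-925 - (-1)*(-1865)) = 1/(-925 - 1*1865) = 1/(-925 - 1865) = 1/(-2790) = -1/2790 ≈ -0.00035842)
(-627854 - g) + w = (-627854 - 1*(-174990)) - 1/2790 = (-627854 + 174990) - 1/2790 = -452864 - 1/2790 = -1263490561/2790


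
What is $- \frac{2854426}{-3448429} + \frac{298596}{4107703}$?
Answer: $\frac{12754821349162}{14165122148587} \approx 0.90044$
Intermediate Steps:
$- \frac{2854426}{-3448429} + \frac{298596}{4107703} = \left(-2854426\right) \left(- \frac{1}{3448429}\right) + 298596 \cdot \frac{1}{4107703} = \frac{2854426}{3448429} + \frac{298596}{4107703} = \frac{12754821349162}{14165122148587}$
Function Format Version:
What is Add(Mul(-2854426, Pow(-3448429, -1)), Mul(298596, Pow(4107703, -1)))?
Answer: Rational(12754821349162, 14165122148587) ≈ 0.90044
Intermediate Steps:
Add(Mul(-2854426, Pow(-3448429, -1)), Mul(298596, Pow(4107703, -1))) = Add(Mul(-2854426, Rational(-1, 3448429)), Mul(298596, Rational(1, 4107703))) = Add(Rational(2854426, 3448429), Rational(298596, 4107703)) = Rational(12754821349162, 14165122148587)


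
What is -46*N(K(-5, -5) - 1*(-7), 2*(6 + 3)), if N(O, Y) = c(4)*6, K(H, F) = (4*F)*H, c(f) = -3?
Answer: 828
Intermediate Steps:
K(H, F) = 4*F*H
N(O, Y) = -18 (N(O, Y) = -3*6 = -18)
-46*N(K(-5, -5) - 1*(-7), 2*(6 + 3)) = -46*(-18) = 828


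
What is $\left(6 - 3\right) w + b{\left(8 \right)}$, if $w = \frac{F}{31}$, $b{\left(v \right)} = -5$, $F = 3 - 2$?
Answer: $- \frac{152}{31} \approx -4.9032$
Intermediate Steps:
$F = 1$ ($F = 3 - 2 = 1$)
$w = \frac{1}{31}$ ($w = 1 \cdot \frac{1}{31} = \frac{1}{31} \approx 0.032258$)
$\left(6 - 3\right) w + b{\left(8 \right)} = \left(6 - 3\right) \frac{1}{31} - 5 = 3 \cdot \frac{1}{31} - 5 = \frac{3}{31} - 5 = - \frac{152}{31}$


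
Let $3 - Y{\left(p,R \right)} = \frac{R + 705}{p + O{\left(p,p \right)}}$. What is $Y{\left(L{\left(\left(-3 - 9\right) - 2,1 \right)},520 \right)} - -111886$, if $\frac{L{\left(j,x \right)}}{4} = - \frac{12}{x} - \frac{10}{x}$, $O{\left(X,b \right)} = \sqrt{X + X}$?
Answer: $\frac{2014247}{18} + \frac{245 i \sqrt{11}}{396} \approx 1.119 \cdot 10^{5} + 2.052 i$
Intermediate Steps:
$O{\left(X,b \right)} = \sqrt{2} \sqrt{X}$ ($O{\left(X,b \right)} = \sqrt{2 X} = \sqrt{2} \sqrt{X}$)
$L{\left(j,x \right)} = - \frac{88}{x}$ ($L{\left(j,x \right)} = 4 \left(- \frac{12}{x} - \frac{10}{x}\right) = 4 \left(- \frac{22}{x}\right) = - \frac{88}{x}$)
$Y{\left(p,R \right)} = 3 - \frac{705 + R}{p + \sqrt{2} \sqrt{p}}$ ($Y{\left(p,R \right)} = 3 - \frac{R + 705}{p + \sqrt{2} \sqrt{p}} = 3 - \frac{705 + R}{p + \sqrt{2} \sqrt{p}}$)
$Y{\left(L{\left(\left(-3 - 9\right) - 2,1 \right)},520 \right)} - -111886 = \frac{-705 - 520 + 3 \left(- \frac{88}{1}\right) + 3 \sqrt{2} \sqrt{- \frac{88}{1}}}{- \frac{88}{1} + \sqrt{2} \sqrt{- \frac{88}{1}}} - -111886 = \frac{-705 - 520 + 3 \left(\left(-88\right) 1\right) + 3 \sqrt{2} \sqrt{\left(-88\right) 1}}{\left(-88\right) 1 + \sqrt{2} \sqrt{\left(-88\right) 1}} + 111886 = \frac{-705 - 520 + 3 \left(-88\right) + 3 \sqrt{2} \sqrt{-88}}{-88 + \sqrt{2} \sqrt{-88}} + 111886 = \frac{-705 - 520 - 264 + 3 \sqrt{2} \cdot 2 i \sqrt{22}}{-88 + \sqrt{2} \cdot 2 i \sqrt{22}} + 111886 = \frac{-705 - 520 - 264 + 12 i \sqrt{11}}{-88 + 4 i \sqrt{11}} + 111886 = \frac{-1489 + 12 i \sqrt{11}}{-88 + 4 i \sqrt{11}} + 111886 = 111886 + \frac{-1489 + 12 i \sqrt{11}}{-88 + 4 i \sqrt{11}}$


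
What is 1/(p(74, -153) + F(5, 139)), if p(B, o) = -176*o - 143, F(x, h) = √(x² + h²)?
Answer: 26785/717416879 - √19346/717416879 ≈ 3.7141e-5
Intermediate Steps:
F(x, h) = √(h² + x²)
p(B, o) = -143 - 176*o
1/(p(74, -153) + F(5, 139)) = 1/((-143 - 176*(-153)) + √(139² + 5²)) = 1/((-143 + 26928) + √(19321 + 25)) = 1/(26785 + √19346)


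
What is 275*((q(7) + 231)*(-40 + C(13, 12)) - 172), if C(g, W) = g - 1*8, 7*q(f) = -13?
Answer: -2252800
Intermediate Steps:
q(f) = -13/7 (q(f) = (⅐)*(-13) = -13/7)
C(g, W) = -8 + g (C(g, W) = g - 8 = -8 + g)
275*((q(7) + 231)*(-40 + C(13, 12)) - 172) = 275*((-13/7 + 231)*(-40 + (-8 + 13)) - 172) = 275*(1604*(-40 + 5)/7 - 172) = 275*((1604/7)*(-35) - 172) = 275*(-8020 - 172) = 275*(-8192) = -2252800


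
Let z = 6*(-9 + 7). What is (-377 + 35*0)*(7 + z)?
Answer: 1885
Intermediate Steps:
z = -12 (z = 6*(-2) = -12)
(-377 + 35*0)*(7 + z) = (-377 + 35*0)*(7 - 12) = (-377 + 0)*(-5) = -377*(-5) = 1885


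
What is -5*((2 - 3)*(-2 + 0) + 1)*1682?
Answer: -25230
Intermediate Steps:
-5*((2 - 3)*(-2 + 0) + 1)*1682 = -5*(-1*(-2) + 1)*1682 = -5*(2 + 1)*1682 = -5*3*1682 = -15*1682 = -25230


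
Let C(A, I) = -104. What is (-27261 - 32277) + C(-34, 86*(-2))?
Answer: -59642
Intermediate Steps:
(-27261 - 32277) + C(-34, 86*(-2)) = (-27261 - 32277) - 104 = -59538 - 104 = -59642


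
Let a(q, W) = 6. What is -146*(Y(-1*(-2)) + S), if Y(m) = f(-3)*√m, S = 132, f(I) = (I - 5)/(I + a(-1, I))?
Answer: -19272 + 1168*√2/3 ≈ -18721.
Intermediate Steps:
f(I) = (-5 + I)/(6 + I) (f(I) = (I - 5)/(I + 6) = (-5 + I)/(6 + I))
Y(m) = -8*√m/3 (Y(m) = ((-5 - 3)/(6 - 3))*√m = (-8/3)*√m = ((⅓)*(-8))*√m = -8*√m/3)
-146*(Y(-1*(-2)) + S) = -146*(-8*√2/3 + 132) = -146*(132 - 8*√2/3) = -19272 + 1168*√2/3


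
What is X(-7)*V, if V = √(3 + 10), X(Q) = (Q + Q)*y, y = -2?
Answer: 28*√13 ≈ 100.96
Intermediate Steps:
X(Q) = -4*Q (X(Q) = (Q + Q)*(-2) = (2*Q)*(-2) = -4*Q)
V = √13 ≈ 3.6056
X(-7)*V = (-4*(-7))*√13 = 28*√13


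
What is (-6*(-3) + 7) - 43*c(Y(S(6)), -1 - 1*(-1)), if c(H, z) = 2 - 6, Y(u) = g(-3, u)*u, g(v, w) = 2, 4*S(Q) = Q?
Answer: 197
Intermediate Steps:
S(Q) = Q/4
Y(u) = 2*u
c(H, z) = -4
(-6*(-3) + 7) - 43*c(Y(S(6)), -1 - 1*(-1)) = (-6*(-3) + 7) - 43*(-4) = (18 + 7) + 172 = 25 + 172 = 197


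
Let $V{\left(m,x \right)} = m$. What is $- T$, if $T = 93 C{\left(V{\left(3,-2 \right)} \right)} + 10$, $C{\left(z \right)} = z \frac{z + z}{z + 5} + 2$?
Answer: $- \frac{1621}{4} \approx -405.25$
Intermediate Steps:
$C{\left(z \right)} = 2 + \frac{2 z^{2}}{5 + z}$ ($C{\left(z \right)} = z \frac{2 z}{5 + z} + 2 = \frac{2 z^{2}}{5 + z} + 2 = 2 + \frac{2 z^{2}}{5 + z}$)
$T = \frac{1621}{4}$ ($T = 93 \frac{2 \left(5 + 3 + 3^{2}\right)}{5 + 3} + 10 = 93 \frac{2 \left(5 + 3 + 9\right)}{8} + 10 = 93 \cdot 2 \cdot \frac{1}{8} \cdot 17 + 10 = 93 \cdot \frac{17}{4} + 10 = \frac{1581}{4} + 10 = \frac{1621}{4} \approx 405.25$)
$- T = \left(-1\right) \frac{1621}{4} = - \frac{1621}{4}$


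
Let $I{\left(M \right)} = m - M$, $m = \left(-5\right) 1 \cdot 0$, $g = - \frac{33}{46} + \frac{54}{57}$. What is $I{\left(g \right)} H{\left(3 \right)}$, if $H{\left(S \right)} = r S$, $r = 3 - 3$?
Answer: $0$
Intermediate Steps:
$g = \frac{201}{874}$ ($g = \left(-33\right) \frac{1}{46} + 54 \cdot \frac{1}{57} = - \frac{33}{46} + \frac{18}{19} = \frac{201}{874} \approx 0.22998$)
$r = 0$
$m = 0$ ($m = \left(-5\right) 0 = 0$)
$H{\left(S \right)} = 0$ ($H{\left(S \right)} = 0 S = 0$)
$I{\left(M \right)} = - M$ ($I{\left(M \right)} = 0 - M = - M$)
$I{\left(g \right)} H{\left(3 \right)} = \left(-1\right) \frac{201}{874} \cdot 0 = \left(- \frac{201}{874}\right) 0 = 0$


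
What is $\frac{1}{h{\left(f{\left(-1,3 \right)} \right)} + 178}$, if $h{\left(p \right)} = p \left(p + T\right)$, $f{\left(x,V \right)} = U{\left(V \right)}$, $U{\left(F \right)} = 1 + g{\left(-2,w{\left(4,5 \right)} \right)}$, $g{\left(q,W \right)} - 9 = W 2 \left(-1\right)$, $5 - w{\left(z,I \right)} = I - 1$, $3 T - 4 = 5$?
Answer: $\frac{1}{266} \approx 0.0037594$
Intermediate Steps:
$T = 3$ ($T = \frac{4}{3} + \frac{1}{3} \cdot 5 = \frac{4}{3} + \frac{5}{3} = 3$)
$w{\left(z,I \right)} = 6 - I$ ($w{\left(z,I \right)} = 5 - \left(I - 1\right) = 5 - \left(-1 + I\right) = 6 - I$)
$g{\left(q,W \right)} = 9 - 2 W$ ($g{\left(q,W \right)} = 9 + W 2 \left(-1\right) = 9 + 2 W \left(-1\right) = 9 - 2 W$)
$U{\left(F \right)} = 8$ ($U{\left(F \right)} = 1 + \left(9 - 2 \left(6 - 5\right)\right) = 1 + \left(9 - 2\right) = 1 + 7 = 8$)
$f{\left(x,V \right)} = 8$
$h{\left(p \right)} = p \left(3 + p\right)$ ($h{\left(p \right)} = p \left(p + 3\right) = p \left(3 + p\right)$)
$\frac{1}{h{\left(f{\left(-1,3 \right)} \right)} + 178} = \frac{1}{8 \left(3 + 8\right) + 178} = \frac{1}{8 \cdot 11 + 178} = \frac{1}{88 + 178} = \frac{1}{266}$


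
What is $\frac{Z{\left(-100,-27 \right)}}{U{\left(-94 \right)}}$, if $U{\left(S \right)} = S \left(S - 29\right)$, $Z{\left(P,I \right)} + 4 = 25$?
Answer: $\frac{7}{3854} \approx 0.0018163$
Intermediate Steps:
$Z{\left(P,I \right)} = 21$ ($Z{\left(P,I \right)} = -4 + 25 = 21$)
$U{\left(S \right)} = S \left(-29 + S\right)$
$\frac{Z{\left(-100,-27 \right)}}{U{\left(-94 \right)}} = \frac{21}{\left(-94\right) \left(-29 - 94\right)} = \frac{21}{\left(-94\right) \left(-123\right)} = \frac{21}{11562} = 21 \cdot \frac{1}{11562} = \frac{7}{3854}$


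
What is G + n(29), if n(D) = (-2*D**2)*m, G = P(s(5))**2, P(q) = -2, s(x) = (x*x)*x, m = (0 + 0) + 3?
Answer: -5042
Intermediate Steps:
m = 3 (m = 0 + 3 = 3)
s(x) = x**3 (s(x) = x**2*x = x**3)
G = 4 (G = (-2)**2 = 4)
n(D) = -6*D**2 (n(D) = -2*D**2*3 = -6*D**2)
G + n(29) = 4 - 6*29**2 = 4 - 6*841 = 4 - 5046 = -5042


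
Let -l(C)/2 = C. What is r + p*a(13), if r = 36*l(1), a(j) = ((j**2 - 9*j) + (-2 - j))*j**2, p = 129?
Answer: 806565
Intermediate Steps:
l(C) = -2*C
a(j) = j**2*(-2 + j**2 - 10*j) (a(j) = (-2 + j**2 - 10*j)*j**2 = j**2*(-2 + j**2 - 10*j))
r = -72 (r = 36*(-2*1) = 36*(-2) = -72)
r + p*a(13) = -72 + 129*(13**2*(-2 + 13**2 - 10*13)) = -72 + 129*(169*(-2 + 169 - 130)) = -72 + 129*(169*37) = -72 + 129*6253 = -72 + 806637 = 806565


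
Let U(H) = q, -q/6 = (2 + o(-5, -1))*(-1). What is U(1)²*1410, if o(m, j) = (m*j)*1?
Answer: 2487240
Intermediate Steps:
o(m, j) = j*m (o(m, j) = (j*m)*1 = j*m)
q = 42 (q = -6*(2 - 1*(-5))*(-1) = -6*(2 + 5)*(-1) = -42*(-1) = -6*(-7) = 42)
U(H) = 42
U(1)²*1410 = 42²*1410 = 1764*1410 = 2487240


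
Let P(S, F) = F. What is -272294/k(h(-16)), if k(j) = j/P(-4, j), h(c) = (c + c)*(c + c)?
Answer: -272294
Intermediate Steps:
h(c) = 4*c² (h(c) = (2*c)*(2*c) = 4*c²)
k(j) = 1 (k(j) = j/j = 1)
-272294/k(h(-16)) = -272294/1 = -272294*1 = -272294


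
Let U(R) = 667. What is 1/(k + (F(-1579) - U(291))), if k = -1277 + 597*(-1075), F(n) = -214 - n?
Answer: -1/642354 ≈ -1.5568e-6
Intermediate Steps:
k = -643052 (k = -1277 - 641775 = -643052)
1/(k + (F(-1579) - U(291))) = 1/(-643052 + ((-214 - 1*(-1579)) - 1*667)) = 1/(-643052 + ((-214 + 1579) - 667)) = 1/(-643052 + (1365 - 667)) = 1/(-643052 + 698) = 1/(-642354) = -1/642354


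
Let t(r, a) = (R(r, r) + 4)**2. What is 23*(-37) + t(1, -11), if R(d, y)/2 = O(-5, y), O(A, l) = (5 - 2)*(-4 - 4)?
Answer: 1085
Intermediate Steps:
O(A, l) = -24 (O(A, l) = 3*(-8) = -24)
R(d, y) = -48 (R(d, y) = 2*(-24) = -48)
t(r, a) = 1936 (t(r, a) = (-48 + 4)**2 = (-44)**2 = 1936)
23*(-37) + t(1, -11) = 23*(-37) + 1936 = -851 + 1936 = 1085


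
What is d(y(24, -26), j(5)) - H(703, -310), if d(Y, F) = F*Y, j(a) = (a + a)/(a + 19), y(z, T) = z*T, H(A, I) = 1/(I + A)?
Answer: -102181/393 ≈ -260.00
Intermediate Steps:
H(A, I) = 1/(A + I)
y(z, T) = T*z
j(a) = 2*a/(19 + a) (j(a) = (2*a)/(19 + a) = 2*a/(19 + a))
d(y(24, -26), j(5)) - H(703, -310) = (2*5/(19 + 5))*(-26*24) - 1/(703 - 310) = (2*5/24)*(-624) - 1/393 = (2*5*(1/24))*(-624) - 1*1/393 = (5/12)*(-624) - 1/393 = -260 - 1/393 = -102181/393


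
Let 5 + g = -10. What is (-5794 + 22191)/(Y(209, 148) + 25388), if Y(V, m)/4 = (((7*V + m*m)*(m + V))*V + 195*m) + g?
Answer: 16397/6974068652 ≈ 2.3511e-6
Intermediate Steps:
g = -15 (g = -5 - 10 = -15)
Y(V, m) = -60 + 780*m + 4*V*(V + m)*(m² + 7*V) (Y(V, m) = 4*((((7*V + m*m)*(m + V))*V + 195*m) - 15) = 4*((((7*V + m²)*(V + m))*V + 195*m) - 15) = 4*((((m² + 7*V)*(V + m))*V + 195*m) - 15) = 4*((((V + m)*(m² + 7*V))*V + 195*m) - 15) = 4*((V*(V + m)*(m² + 7*V) + 195*m) - 15) = 4*((195*m + V*(V + m)*(m² + 7*V)) - 15) = 4*(-15 + 195*m + V*(V + m)*(m² + 7*V)) = -60 + 780*m + 4*V*(V + m)*(m² + 7*V))
(-5794 + 22191)/(Y(209, 148) + 25388) = (-5794 + 22191)/((-60 + 28*209³ + 780*148 + 4*209*148³ + 4*209²*148² + 28*148*209²) + 25388) = 16397/((-60 + 28*9129329 + 115440 + 4*209*3241792 + 4*43681*21904 + 28*148*43681) + 25388) = 16397/((-60 + 255621212 + 115440 + 2710138112 + 3827154496 + 181014064) + 25388) = 16397/(6974043264 + 25388) = 16397/6974068652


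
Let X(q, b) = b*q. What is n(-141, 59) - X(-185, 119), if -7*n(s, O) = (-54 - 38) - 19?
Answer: 154216/7 ≈ 22031.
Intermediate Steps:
n(s, O) = 111/7 (n(s, O) = -((-54 - 38) - 19)/7 = -(-92 - 19)/7 = -⅐*(-111) = 111/7)
n(-141, 59) - X(-185, 119) = 111/7 - 119*(-185) = 111/7 - 1*(-22015) = 111/7 + 22015 = 154216/7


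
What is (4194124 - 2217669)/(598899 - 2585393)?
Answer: -1976455/1986494 ≈ -0.99495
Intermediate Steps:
(4194124 - 2217669)/(598899 - 2585393) = 1976455/(-1986494) = 1976455*(-1/1986494) = -1976455/1986494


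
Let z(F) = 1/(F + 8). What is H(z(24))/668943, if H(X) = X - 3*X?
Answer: -1/10703088 ≈ -9.3431e-8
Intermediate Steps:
z(F) = 1/(8 + F)
H(X) = -2*X
H(z(24))/668943 = -2/(8 + 24)/668943 = -2/32*(1/668943) = -2*1/32*(1/668943) = -1/16*1/668943 = -1/10703088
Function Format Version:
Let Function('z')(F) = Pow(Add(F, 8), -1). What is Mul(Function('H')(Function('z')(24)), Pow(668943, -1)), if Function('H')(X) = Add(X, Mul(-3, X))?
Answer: Rational(-1, 10703088) ≈ -9.3431e-8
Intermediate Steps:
Function('z')(F) = Pow(Add(8, F), -1)
Function('H')(X) = Mul(-2, X)
Mul(Function('H')(Function('z')(24)), Pow(668943, -1)) = Mul(Mul(-2, Pow(Add(8, 24), -1)), Pow(668943, -1)) = Mul(Mul(-2, Pow(32, -1)), Rational(1, 668943)) = Mul(Mul(-2, Rational(1, 32)), Rational(1, 668943)) = Mul(Rational(-1, 16), Rational(1, 668943)) = Rational(-1, 10703088)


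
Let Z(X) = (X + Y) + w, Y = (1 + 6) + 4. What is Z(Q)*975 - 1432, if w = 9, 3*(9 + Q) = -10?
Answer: 6043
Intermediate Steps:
Q = -37/3 (Q = -9 + (1/3)*(-10) = -9 - 10/3 = -37/3 ≈ -12.333)
Y = 11 (Y = 7 + 4 = 11)
Z(X) = 20 + X (Z(X) = (X + 11) + 9 = (11 + X) + 9 = 20 + X)
Z(Q)*975 - 1432 = (20 - 37/3)*975 - 1432 = (23/3)*975 - 1432 = 7475 - 1432 = 6043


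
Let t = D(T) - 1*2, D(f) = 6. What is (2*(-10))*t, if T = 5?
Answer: -80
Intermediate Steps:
t = 4 (t = 6 - 1*2 = 6 - 2 = 4)
(2*(-10))*t = (2*(-10))*4 = -20*4 = -80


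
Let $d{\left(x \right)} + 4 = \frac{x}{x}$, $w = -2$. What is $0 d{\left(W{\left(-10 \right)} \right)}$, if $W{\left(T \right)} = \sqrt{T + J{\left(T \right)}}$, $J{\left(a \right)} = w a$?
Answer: $0$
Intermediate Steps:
$J{\left(a \right)} = - 2 a$
$W{\left(T \right)} = \sqrt{- T}$ ($W{\left(T \right)} = \sqrt{T - 2 T} = \sqrt{- T}$)
$d{\left(x \right)} = -3$ ($d{\left(x \right)} = -4 + \frac{x}{x} = -4 + 1 = -3$)
$0 d{\left(W{\left(-10 \right)} \right)} = 0 \left(-3\right) = 0$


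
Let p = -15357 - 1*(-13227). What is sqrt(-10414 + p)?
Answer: 112*I ≈ 112.0*I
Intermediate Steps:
p = -2130 (p = -15357 + 13227 = -2130)
sqrt(-10414 + p) = sqrt(-10414 - 2130) = sqrt(-12544) = 112*I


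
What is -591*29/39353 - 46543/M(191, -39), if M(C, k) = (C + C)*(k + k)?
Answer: 45549415/40433172 ≈ 1.1265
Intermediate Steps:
M(C, k) = 4*C*k (M(C, k) = (2*C)*(2*k) = 4*C*k)
-591*29/39353 - 46543/M(191, -39) = -591*29/39353 - 46543/(4*191*(-39)) = -17139*1/39353 - 46543/(-29796) = -591/1357 - 46543*(-1/29796) = -591/1357 + 46543/29796 = 45549415/40433172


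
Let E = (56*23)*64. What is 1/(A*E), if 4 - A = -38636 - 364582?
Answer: 1/33238395904 ≈ 3.0086e-11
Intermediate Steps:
A = 403222 (A = 4 - (-38636 - 364582) = 4 - 1*(-403218) = 4 + 403218 = 403222)
E = 82432 (E = 1288*64 = 82432)
1/(A*E) = 1/(403222*82432) = (1/403222)*(1/82432) = 1/33238395904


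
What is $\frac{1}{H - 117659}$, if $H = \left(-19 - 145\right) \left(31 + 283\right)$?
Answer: $- \frac{1}{169155} \approx -5.9117 \cdot 10^{-6}$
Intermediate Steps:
$H = -51496$ ($H = \left(-164\right) 314 = -51496$)
$\frac{1}{H - 117659} = \frac{1}{-51496 - 117659} = \frac{1}{-169155} = - \frac{1}{169155}$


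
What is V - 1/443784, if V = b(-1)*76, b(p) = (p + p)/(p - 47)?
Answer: 1405315/443784 ≈ 3.1667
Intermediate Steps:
b(p) = 2*p/(-47 + p) (b(p) = (2*p)/(-47 + p) = 2*p/(-47 + p))
V = 19/6 (V = (2*(-1)/(-47 - 1))*76 = (2*(-1)/(-48))*76 = (2*(-1)*(-1/48))*76 = (1/24)*76 = 19/6 ≈ 3.1667)
V - 1/443784 = 19/6 - 1/443784 = 1405315/443784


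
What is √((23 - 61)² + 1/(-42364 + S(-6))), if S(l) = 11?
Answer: √2590213381043/42353 ≈ 38.000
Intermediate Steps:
√((23 - 61)² + 1/(-42364 + S(-6))) = √((23 - 61)² + 1/(-42364 + 11)) = √((-38)² + 1/(-42353)) = √(1444 - 1/42353) = √(61157731/42353) = √2590213381043/42353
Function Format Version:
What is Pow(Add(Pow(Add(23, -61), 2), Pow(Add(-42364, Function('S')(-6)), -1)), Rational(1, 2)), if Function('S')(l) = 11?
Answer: Mul(Rational(1, 42353), Pow(2590213381043, Rational(1, 2))) ≈ 38.000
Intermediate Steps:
Pow(Add(Pow(Add(23, -61), 2), Pow(Add(-42364, Function('S')(-6)), -1)), Rational(1, 2)) = Pow(Add(Pow(Add(23, -61), 2), Pow(Add(-42364, 11), -1)), Rational(1, 2)) = Pow(Add(Pow(-38, 2), Pow(-42353, -1)), Rational(1, 2)) = Pow(Add(1444, Rational(-1, 42353)), Rational(1, 2)) = Pow(Rational(61157731, 42353), Rational(1, 2)) = Mul(Rational(1, 42353), Pow(2590213381043, Rational(1, 2)))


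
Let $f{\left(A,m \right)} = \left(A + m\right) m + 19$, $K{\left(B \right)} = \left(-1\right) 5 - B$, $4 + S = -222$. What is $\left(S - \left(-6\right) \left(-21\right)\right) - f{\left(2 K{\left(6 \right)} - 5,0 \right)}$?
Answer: $-371$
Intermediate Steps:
$S = -226$ ($S = -4 - 222 = -226$)
$K{\left(B \right)} = -5 - B$
$f{\left(A,m \right)} = 19 + m \left(A + m\right)$ ($f{\left(A,m \right)} = m \left(A + m\right) + 19 = 19 + m \left(A + m\right)$)
$\left(S - \left(-6\right) \left(-21\right)\right) - f{\left(2 K{\left(6 \right)} - 5,0 \right)} = \left(-226 - \left(-6\right) \left(-21\right)\right) - \left(19 + 0^{2} + \left(2 \left(-5 - 6\right) - 5\right) 0\right) = \left(-226 - 126\right) - \left(19 + 0 + \left(2 \left(-5 - 6\right) - 5\right) 0\right) = \left(-226 - 126\right) - \left(19 + 0 + \left(2 \left(-11\right) - 5\right) 0\right) = -352 - \left(19 + 0 + \left(-22 - 5\right) 0\right) = -352 - \left(19 + 0 - 0\right) = -352 - \left(19 + 0 + 0\right) = -352 - 19 = -371$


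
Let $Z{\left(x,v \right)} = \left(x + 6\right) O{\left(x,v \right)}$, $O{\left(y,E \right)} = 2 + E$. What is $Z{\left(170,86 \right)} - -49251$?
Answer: $64739$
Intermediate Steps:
$Z{\left(x,v \right)} = \left(2 + v\right) \left(6 + x\right)$ ($Z{\left(x,v \right)} = \left(x + 6\right) \left(2 + v\right) = \left(6 + x\right) \left(2 + v\right) = \left(2 + v\right) \left(6 + x\right)$)
$Z{\left(170,86 \right)} - -49251 = \left(2 + 86\right) \left(6 + 170\right) - -49251 = 88 \cdot 176 + 49251 = 15488 + 49251 = 64739$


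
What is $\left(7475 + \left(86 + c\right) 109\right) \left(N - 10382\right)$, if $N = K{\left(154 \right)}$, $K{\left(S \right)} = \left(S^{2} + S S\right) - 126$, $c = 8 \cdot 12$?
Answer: $1008505212$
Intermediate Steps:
$c = 96$
$K{\left(S \right)} = -126 + 2 S^{2}$ ($K{\left(S \right)} = \left(S^{2} + S^{2}\right) - 126 = 2 S^{2} - 126 = -126 + 2 S^{2}$)
$N = 47306$ ($N = -126 + 2 \cdot 154^{2} = -126 + 2 \cdot 23716 = -126 + 47432 = 47306$)
$\left(7475 + \left(86 + c\right) 109\right) \left(N - 10382\right) = \left(7475 + \left(86 + 96\right) 109\right) \left(47306 - 10382\right) = \left(7475 + 182 \cdot 109\right) 36924 = \left(7475 + 19838\right) 36924 = 27313 \cdot 36924 = 1008505212$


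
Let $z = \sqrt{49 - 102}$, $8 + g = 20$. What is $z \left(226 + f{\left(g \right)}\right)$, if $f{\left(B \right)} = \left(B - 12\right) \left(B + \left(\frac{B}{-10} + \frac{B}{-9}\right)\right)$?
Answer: $226 i \sqrt{53} \approx 1645.3 i$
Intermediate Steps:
$g = 12$ ($g = -8 + 20 = 12$)
$z = i \sqrt{53}$ ($z = \sqrt{-53} = i \sqrt{53} \approx 7.2801 i$)
$f{\left(B \right)} = \frac{71 B \left(-12 + B\right)}{90}$ ($f{\left(B \right)} = \left(-12 + B\right) \left(B + \left(B \left(- \frac{1}{10}\right) + B \left(- \frac{1}{9}\right)\right)\right) = \left(-12 + B\right) \left(B - \frac{19 B}{90}\right) = \left(-12 + B\right) \frac{71 B}{90} = \frac{71 B \left(-12 + B\right)}{90}$)
$z \left(226 + f{\left(g \right)}\right) = i \sqrt{53} \left(226 + \frac{71}{90} \cdot 12 \left(-12 + 12\right)\right) = i \sqrt{53} \left(226 + \frac{71}{90} \cdot 12 \cdot 0\right) = i \sqrt{53} \left(226 + 0\right) = i \sqrt{53} \cdot 226 = 226 i \sqrt{53}$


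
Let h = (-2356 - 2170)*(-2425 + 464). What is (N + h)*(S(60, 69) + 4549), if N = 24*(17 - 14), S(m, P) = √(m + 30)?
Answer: 40374913342 + 26626674*√10 ≈ 4.0459e+10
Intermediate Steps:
S(m, P) = √(30 + m)
N = 72 (N = 24*3 = 72)
h = 8875486 (h = -4526*(-1961) = 8875486)
(N + h)*(S(60, 69) + 4549) = (72 + 8875486)*(√(30 + 60) + 4549) = 8875558*(√90 + 4549) = 8875558*(3*√10 + 4549) = 8875558*(4549 + 3*√10) = 40374913342 + 26626674*√10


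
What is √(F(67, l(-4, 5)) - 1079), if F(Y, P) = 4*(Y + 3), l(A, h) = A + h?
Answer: I*√799 ≈ 28.267*I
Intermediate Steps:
F(Y, P) = 12 + 4*Y (F(Y, P) = 4*(3 + Y) = 12 + 4*Y)
√(F(67, l(-4, 5)) - 1079) = √((12 + 4*67) - 1079) = √((12 + 268) - 1079) = √(280 - 1079) = √(-799) = I*√799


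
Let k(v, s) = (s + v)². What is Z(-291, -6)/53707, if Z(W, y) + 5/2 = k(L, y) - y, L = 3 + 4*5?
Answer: 585/107414 ≈ 0.0054462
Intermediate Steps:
L = 23 (L = 3 + 20 = 23)
Z(W, y) = -5/2 + (23 + y)² - y (Z(W, y) = -5/2 + ((y + 23)² - y) = -5/2 + ((23 + y)² - y) = -5/2 + (23 + y)² - y)
Z(-291, -6)/53707 = (1053/2 + (-6)² + 45*(-6))/53707 = (1053/2 + 36 - 270)*(1/53707) = (585/2)*(1/53707) = 585/107414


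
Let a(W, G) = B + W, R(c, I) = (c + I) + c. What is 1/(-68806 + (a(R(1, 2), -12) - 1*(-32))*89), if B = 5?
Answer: -1/65157 ≈ -1.5348e-5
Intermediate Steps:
R(c, I) = I + 2*c (R(c, I) = (I + c) + c = I + 2*c)
a(W, G) = 5 + W
1/(-68806 + (a(R(1, 2), -12) - 1*(-32))*89) = 1/(-68806 + ((5 + (2 + 2*1)) - 1*(-32))*89) = 1/(-68806 + ((5 + (2 + 2)) + 32)*89) = 1/(-68806 + ((5 + 4) + 32)*89) = 1/(-68806 + (9 + 32)*89) = 1/(-68806 + 41*89) = 1/(-68806 + 3649) = 1/(-65157) = -1/65157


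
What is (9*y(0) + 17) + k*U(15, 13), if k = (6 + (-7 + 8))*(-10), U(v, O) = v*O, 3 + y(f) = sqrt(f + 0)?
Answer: -13660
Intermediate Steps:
y(f) = -3 + sqrt(f) (y(f) = -3 + sqrt(f + 0) = -3 + sqrt(f))
U(v, O) = O*v
k = -70 (k = (6 + 1)*(-10) = 7*(-10) = -70)
(9*y(0) + 17) + k*U(15, 13) = (9*(-3 + sqrt(0)) + 17) - 910*15 = (9*(-3 + 0) + 17) - 70*195 = (9*(-3) + 17) - 13650 = (-27 + 17) - 13650 = -10 - 13650 = -13660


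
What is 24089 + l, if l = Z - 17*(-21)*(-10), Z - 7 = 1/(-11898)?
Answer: 244218347/11898 ≈ 20526.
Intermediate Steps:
Z = 83285/11898 (Z = 7 + 1/(-11898) = 7 - 1/11898 = 83285/11898 ≈ 6.9999)
l = -42392575/11898 (l = 83285/11898 - 17*(-21)*(-10) = 83285/11898 - (-357)*(-10) = 83285/11898 - 1*3570 = 83285/11898 - 3570 = -42392575/11898 ≈ -3563.0)
24089 + l = 24089 - 42392575/11898 = 244218347/11898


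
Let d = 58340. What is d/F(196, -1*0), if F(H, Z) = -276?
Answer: -14585/69 ≈ -211.38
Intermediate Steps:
d/F(196, -1*0) = 58340/(-276) = 58340*(-1/276) = -14585/69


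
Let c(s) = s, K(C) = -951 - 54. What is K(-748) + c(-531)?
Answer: -1536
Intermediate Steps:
K(C) = -1005
K(-748) + c(-531) = -1005 - 531 = -1536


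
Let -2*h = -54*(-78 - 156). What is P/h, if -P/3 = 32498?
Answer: 16249/1053 ≈ 15.431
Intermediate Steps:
P = -97494 (P = -3*32498 = -97494)
h = -6318 (h = -(-27)*(-78 - 156) = -(-27)*(-234) = -1/2*12636 = -6318)
P/h = -97494/(-6318) = -97494*(-1/6318) = 16249/1053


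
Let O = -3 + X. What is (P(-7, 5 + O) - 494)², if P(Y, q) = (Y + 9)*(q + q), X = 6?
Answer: 213444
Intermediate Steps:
O = 3 (O = -3 + 6 = 3)
P(Y, q) = 2*q*(9 + Y) (P(Y, q) = (9 + Y)*(2*q) = 2*q*(9 + Y))
(P(-7, 5 + O) - 494)² = (2*(5 + 3)*(9 - 7) - 494)² = (2*8*2 - 494)² = (32 - 494)² = (-462)² = 213444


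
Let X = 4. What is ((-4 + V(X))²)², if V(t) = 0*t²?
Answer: 256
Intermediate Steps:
V(t) = 0
((-4 + V(X))²)² = ((-4 + 0)²)² = ((-4)²)² = 16² = 256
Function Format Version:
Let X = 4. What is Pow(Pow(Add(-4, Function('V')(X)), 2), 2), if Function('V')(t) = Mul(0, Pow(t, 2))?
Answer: 256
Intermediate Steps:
Function('V')(t) = 0
Pow(Pow(Add(-4, Function('V')(X)), 2), 2) = Pow(Pow(Add(-4, 0), 2), 2) = Pow(Pow(-4, 2), 2) = Pow(16, 2) = 256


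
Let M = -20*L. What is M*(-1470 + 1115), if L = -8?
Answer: -56800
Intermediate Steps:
M = 160 (M = -20*(-8) = 160)
M*(-1470 + 1115) = 160*(-1470 + 1115) = 160*(-355) = -56800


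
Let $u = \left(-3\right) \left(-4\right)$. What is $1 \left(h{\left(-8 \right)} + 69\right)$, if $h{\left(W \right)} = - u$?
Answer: $57$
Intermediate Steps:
$u = 12$
$h{\left(W \right)} = -12$ ($h{\left(W \right)} = \left(-1\right) 12 = -12$)
$1 \left(h{\left(-8 \right)} + 69\right) = 1 \left(-12 + 69\right) = 1 \cdot 57 = 57$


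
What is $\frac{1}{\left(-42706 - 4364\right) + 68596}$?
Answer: $\frac{1}{21526} \approx 4.6455 \cdot 10^{-5}$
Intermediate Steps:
$\frac{1}{\left(-42706 - 4364\right) + 68596} = \frac{1}{-47070 + 68596} = \frac{1}{21526}$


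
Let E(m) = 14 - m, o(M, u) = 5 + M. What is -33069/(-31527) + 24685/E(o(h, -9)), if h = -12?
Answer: 28849572/24521 ≈ 1176.5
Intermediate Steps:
-33069/(-31527) + 24685/E(o(h, -9)) = -33069/(-31527) + 24685/(14 - (5 - 12)) = -33069*(-1/31527) + 24685/(14 - 1*(-7)) = 11023/10509 + 24685/(14 + 7) = 11023/10509 + 24685/21 = 28849572/24521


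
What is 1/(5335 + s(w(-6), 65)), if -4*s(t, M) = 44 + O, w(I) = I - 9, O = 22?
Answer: 2/10637 ≈ 0.00018802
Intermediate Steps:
w(I) = -9 + I
s(t, M) = -33/2 (s(t, M) = -(44 + 22)/4 = -¼*66 = -33/2)
1/(5335 + s(w(-6), 65)) = 1/(5335 - 33/2) = 1/(10637/2) = 2/10637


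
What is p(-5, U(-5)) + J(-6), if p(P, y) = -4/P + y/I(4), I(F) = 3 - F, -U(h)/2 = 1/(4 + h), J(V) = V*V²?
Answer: -1086/5 ≈ -217.20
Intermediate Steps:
J(V) = V³
U(h) = -2/(4 + h)
p(P, y) = -y - 4/P (p(P, y) = -4/P + y/(3 - 1*4) = -4/P + y/(3 - 4) = -4/P + y/(-1) = -4/P + y*(-1) = -4/P - y = -y - 4/P)
p(-5, U(-5)) + J(-6) = (-(-2)/(4 - 5) - 4/(-5)) + (-6)³ = (-(-2)/(-1) - 4*(-⅕)) - 216 = (-(-2)*(-1) + ⅘) - 216 = (-1*2 + ⅘) - 216 = (-2 + ⅘) - 216 = -6/5 - 216 = -1086/5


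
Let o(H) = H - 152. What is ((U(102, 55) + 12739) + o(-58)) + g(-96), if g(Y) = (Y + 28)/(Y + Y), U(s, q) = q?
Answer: 604049/48 ≈ 12584.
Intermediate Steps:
o(H) = -152 + H
g(Y) = (28 + Y)/(2*Y) (g(Y) = (28 + Y)/((2*Y)) = (28 + Y)*(1/(2*Y)) = (28 + Y)/(2*Y))
((U(102, 55) + 12739) + o(-58)) + g(-96) = ((55 + 12739) + (-152 - 58)) + (1/2)*(28 - 96)/(-96) = (12794 - 210) + (1/2)*(-1/96)*(-68) = 12584 + 17/48 = 604049/48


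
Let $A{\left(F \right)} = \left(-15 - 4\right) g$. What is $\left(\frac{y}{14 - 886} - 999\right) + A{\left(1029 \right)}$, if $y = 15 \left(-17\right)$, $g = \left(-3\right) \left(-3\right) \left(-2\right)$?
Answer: $- \frac{572649}{872} \approx -656.71$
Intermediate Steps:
$g = -18$ ($g = 9 \left(-2\right) = -18$)
$y = -255$
$A{\left(F \right)} = 342$ ($A{\left(F \right)} = \left(-15 - 4\right) \left(-18\right) = \left(-19\right) \left(-18\right) = 342$)
$\left(\frac{y}{14 - 886} - 999\right) + A{\left(1029 \right)} = \left(\frac{1}{14 - 886} \left(-255\right) - 999\right) + 342 = \left(\frac{1}{-872} \left(-255\right) - 999\right) + 342 = \left(\left(- \frac{1}{872}\right) \left(-255\right) - 999\right) + 342 = \left(\frac{255}{872} - 999\right) + 342 = - \frac{870873}{872} + 342 = - \frac{572649}{872}$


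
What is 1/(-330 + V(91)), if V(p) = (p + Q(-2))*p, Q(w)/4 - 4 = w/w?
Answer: 1/9771 ≈ 0.00010234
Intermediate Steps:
Q(w) = 20 (Q(w) = 16 + 4*(w/w) = 16 + 4*1 = 16 + 4 = 20)
V(p) = p*(20 + p) (V(p) = (p + 20)*p = (20 + p)*p = p*(20 + p))
1/(-330 + V(91)) = 1/(-330 + 91*(20 + 91)) = 1/(-330 + 91*111) = 1/(-330 + 10101) = 1/9771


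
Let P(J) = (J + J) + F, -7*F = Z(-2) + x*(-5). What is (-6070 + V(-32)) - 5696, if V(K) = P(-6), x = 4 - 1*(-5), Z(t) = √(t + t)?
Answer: -82401/7 - 2*I/7 ≈ -11772.0 - 0.28571*I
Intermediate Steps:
Z(t) = √2*√t (Z(t) = √(2*t) = √2*√t)
x = 9 (x = 4 + 5 = 9)
F = 45/7 - 2*I/7 (F = -(√2*√(-2) + 9*(-5))/7 = -(√2*(I*√2) - 45)/7 = -(2*I - 45)/7 = -(-45 + 2*I)/7 = 45/7 - 2*I/7 ≈ 6.4286 - 0.28571*I)
P(J) = 45/7 + 2*J - 2*I/7 (P(J) = (J + J) + (45/7 - 2*I/7) = 2*J + (45/7 - 2*I/7) = 45/7 + 2*J - 2*I/7)
V(K) = -39/7 - 2*I/7 (V(K) = 45/7 + 2*(-6) - 2*I/7 = 45/7 - 12 - 2*I/7 = -39/7 - 2*I/7)
(-6070 + V(-32)) - 5696 = (-6070 + (-39/7 - 2*I/7)) - 5696 = (-42529/7 - 2*I/7) - 5696 = -82401/7 - 2*I/7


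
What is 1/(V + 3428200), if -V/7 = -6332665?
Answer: 1/47756855 ≈ 2.0939e-8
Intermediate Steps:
V = 44328655 (V = -7*(-6332665) = 44328655)
1/(V + 3428200) = 1/(44328655 + 3428200) = 1/47756855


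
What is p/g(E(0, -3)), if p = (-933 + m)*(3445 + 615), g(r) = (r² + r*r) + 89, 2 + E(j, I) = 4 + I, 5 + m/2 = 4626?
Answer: 4819220/13 ≈ 3.7071e+5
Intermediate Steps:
m = 9242 (m = -10 + 2*4626 = -10 + 9252 = 9242)
E(j, I) = 2 + I (E(j, I) = -2 + (4 + I) = 2 + I)
g(r) = 89 + 2*r² (g(r) = (r² + r²) + 89 = 2*r² + 89 = 89 + 2*r²)
p = 33734540 (p = (-933 + 9242)*(3445 + 615) = 8309*4060 = 33734540)
p/g(E(0, -3)) = 33734540/(89 + 2*(2 - 3)²) = 33734540/(89 + 2*(-1)²) = 33734540/(89 + 2*1) = 33734540/(89 + 2) = 33734540/91 = 33734540*(1/91) = 4819220/13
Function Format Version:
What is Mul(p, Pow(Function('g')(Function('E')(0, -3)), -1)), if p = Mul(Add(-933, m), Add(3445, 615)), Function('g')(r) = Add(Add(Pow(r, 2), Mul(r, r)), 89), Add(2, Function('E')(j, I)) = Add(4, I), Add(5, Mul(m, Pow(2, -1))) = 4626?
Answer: Rational(4819220, 13) ≈ 3.7071e+5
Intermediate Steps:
m = 9242 (m = Add(-10, Mul(2, 4626)) = Add(-10, 9252) = 9242)
Function('E')(j, I) = Add(2, I) (Function('E')(j, I) = Add(-2, Add(4, I)) = Add(2, I))
Function('g')(r) = Add(89, Mul(2, Pow(r, 2))) (Function('g')(r) = Add(Add(Pow(r, 2), Pow(r, 2)), 89) = Add(Mul(2, Pow(r, 2)), 89) = Add(89, Mul(2, Pow(r, 2))))
p = 33734540 (p = Mul(Add(-933, 9242), Add(3445, 615)) = Mul(8309, 4060) = 33734540)
Mul(p, Pow(Function('g')(Function('E')(0, -3)), -1)) = Mul(33734540, Pow(Add(89, Mul(2, Pow(Add(2, -3), 2))), -1)) = Mul(33734540, Pow(Add(89, Mul(2, Pow(-1, 2))), -1)) = Mul(33734540, Pow(Add(89, Mul(2, 1)), -1)) = Mul(33734540, Pow(Add(89, 2), -1)) = Mul(33734540, Pow(91, -1)) = Mul(33734540, Rational(1, 91)) = Rational(4819220, 13)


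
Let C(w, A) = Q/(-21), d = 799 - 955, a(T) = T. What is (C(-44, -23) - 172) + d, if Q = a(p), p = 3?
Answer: -2297/7 ≈ -328.14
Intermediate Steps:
Q = 3
d = -156
C(w, A) = -1/7 (C(w, A) = 3/(-21) = 3*(-1/21) = -1/7)
(C(-44, -23) - 172) + d = (-1/7 - 172) - 156 = -1205/7 - 156 = -2297/7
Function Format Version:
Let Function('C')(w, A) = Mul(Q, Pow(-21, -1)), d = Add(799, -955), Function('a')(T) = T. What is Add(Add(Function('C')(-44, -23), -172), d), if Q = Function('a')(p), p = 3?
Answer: Rational(-2297, 7) ≈ -328.14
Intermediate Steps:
Q = 3
d = -156
Function('C')(w, A) = Rational(-1, 7) (Function('C')(w, A) = Mul(3, Pow(-21, -1)) = Mul(3, Rational(-1, 21)) = Rational(-1, 7))
Add(Add(Function('C')(-44, -23), -172), d) = Add(Add(Rational(-1, 7), -172), -156) = Add(Rational(-1205, 7), -156) = Rational(-2297, 7)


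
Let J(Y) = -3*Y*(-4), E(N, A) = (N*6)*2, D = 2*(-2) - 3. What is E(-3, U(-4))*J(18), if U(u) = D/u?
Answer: -7776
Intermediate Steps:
D = -7 (D = -4 - 3 = -7)
U(u) = -7/u
E(N, A) = 12*N (E(N, A) = (6*N)*2 = 12*N)
J(Y) = 12*Y
E(-3, U(-4))*J(18) = (12*(-3))*(12*18) = -36*216 = -7776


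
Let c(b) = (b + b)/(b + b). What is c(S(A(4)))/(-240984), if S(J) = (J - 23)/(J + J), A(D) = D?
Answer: -1/240984 ≈ -4.1497e-6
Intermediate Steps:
S(J) = (-23 + J)/(2*J) (S(J) = (-23 + J)/((2*J)) = (-23 + J)*(1/(2*J)) = (-23 + J)/(2*J))
c(b) = 1 (c(b) = (2*b)/((2*b)) = (2*b)*(1/(2*b)) = 1)
c(S(A(4)))/(-240984) = 1/(-240984) = 1*(-1/240984) = -1/240984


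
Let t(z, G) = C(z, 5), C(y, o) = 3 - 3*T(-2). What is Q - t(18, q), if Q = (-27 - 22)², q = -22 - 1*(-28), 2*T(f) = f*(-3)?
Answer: 2407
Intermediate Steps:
T(f) = -3*f/2 (T(f) = (f*(-3))/2 = (-3*f)/2 = -3*f/2)
q = 6 (q = -22 + 28 = 6)
C(y, o) = -6 (C(y, o) = 3 - (-9)*(-2)/2 = 3 - 3*3 = 3 - 9 = -6)
t(z, G) = -6
Q = 2401 (Q = (-49)² = 2401)
Q - t(18, q) = 2401 - 1*(-6) = 2401 + 6 = 2407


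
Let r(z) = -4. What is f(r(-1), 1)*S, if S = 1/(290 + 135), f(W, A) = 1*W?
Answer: -4/425 ≈ -0.0094118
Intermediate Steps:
f(W, A) = W
S = 1/425 ≈ 0.0023529
f(r(-1), 1)*S = -4*1/425 = -4/425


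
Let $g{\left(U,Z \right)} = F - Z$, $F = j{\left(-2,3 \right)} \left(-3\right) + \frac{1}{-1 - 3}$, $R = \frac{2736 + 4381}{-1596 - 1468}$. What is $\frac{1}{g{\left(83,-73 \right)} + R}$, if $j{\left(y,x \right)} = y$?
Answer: $\frac{3064}{234173} \approx 0.013084$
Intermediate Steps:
$R = - \frac{7117}{3064}$ ($R = \frac{7117}{-3064} = 7117 \left(- \frac{1}{3064}\right) = - \frac{7117}{3064} \approx -2.3228$)
$F = \frac{23}{4}$ ($F = \left(-2\right) \left(-3\right) + \frac{1}{-1 - 3} = 6 + \frac{1}{-4} = 6 - \frac{1}{4} = \frac{23}{4} \approx 5.75$)
$g{\left(U,Z \right)} = \frac{23}{4} - Z$
$\frac{1}{g{\left(83,-73 \right)} + R} = \frac{1}{\left(\frac{23}{4} - -73\right) - \frac{7117}{3064}} = \frac{1}{\left(\frac{23}{4} + 73\right) - \frac{7117}{3064}} = \frac{1}{\frac{315}{4} - \frac{7117}{3064}} = \frac{1}{\frac{234173}{3064}} = \frac{3064}{234173}$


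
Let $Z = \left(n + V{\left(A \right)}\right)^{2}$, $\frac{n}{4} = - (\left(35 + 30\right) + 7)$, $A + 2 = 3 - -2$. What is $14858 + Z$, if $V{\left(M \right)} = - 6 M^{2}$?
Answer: $131822$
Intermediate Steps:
$A = 3$ ($A = -2 + \left(3 - -2\right) = -2 + \left(3 + 2\right) = -2 + 5 = 3$)
$n = -288$ ($n = 4 \left(- (\left(35 + 30\right) + 7)\right) = 4 \left(- (65 + 7)\right) = 4 \left(\left(-1\right) 72\right) = 4 \left(-72\right) = -288$)
$Z = 116964$ ($Z = \left(-288 - 6 \cdot 3^{2}\right)^{2} = \left(-288 - 54\right)^{2} = \left(-342\right)^{2} = 116964$)
$14858 + Z = 14858 + 116964 = 131822$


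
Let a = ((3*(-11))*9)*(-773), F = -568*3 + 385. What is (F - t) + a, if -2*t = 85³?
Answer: 1070649/2 ≈ 5.3532e+5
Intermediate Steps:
F = -1319 (F = -1704 + 385 = -1319)
t = -614125/2 (t = -½*85³ = -½*614125 = -614125/2 ≈ -3.0706e+5)
a = 229581 (a = -33*9*(-773) = -297*(-773) = 229581)
(F - t) + a = (-1319 - 1*(-614125/2)) + 229581 = (-1319 + 614125/2) + 229581 = 611487/2 + 229581 = 1070649/2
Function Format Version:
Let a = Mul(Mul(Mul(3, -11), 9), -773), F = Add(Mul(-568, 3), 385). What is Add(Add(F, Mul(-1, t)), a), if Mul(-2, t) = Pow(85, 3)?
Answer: Rational(1070649, 2) ≈ 5.3532e+5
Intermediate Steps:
F = -1319 (F = Add(-1704, 385) = -1319)
t = Rational(-614125, 2) (t = Mul(Rational(-1, 2), Pow(85, 3)) = Mul(Rational(-1, 2), 614125) = Rational(-614125, 2) ≈ -3.0706e+5)
a = 229581 (a = Mul(Mul(-33, 9), -773) = Mul(-297, -773) = 229581)
Add(Add(F, Mul(-1, t)), a) = Add(Add(-1319, Mul(-1, Rational(-614125, 2))), 229581) = Add(Add(-1319, Rational(614125, 2)), 229581) = Add(Rational(611487, 2), 229581) = Rational(1070649, 2)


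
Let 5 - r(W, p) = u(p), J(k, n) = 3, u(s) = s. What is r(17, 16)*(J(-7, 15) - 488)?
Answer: 5335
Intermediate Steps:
r(W, p) = 5 - p
r(17, 16)*(J(-7, 15) - 488) = (5 - 1*16)*(3 - 488) = (5 - 16)*(-485) = -11*(-485) = 5335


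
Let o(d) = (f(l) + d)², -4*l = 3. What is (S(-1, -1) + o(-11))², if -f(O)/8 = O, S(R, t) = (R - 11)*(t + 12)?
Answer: 11449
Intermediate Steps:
l = -¾ (l = -¼*3 = -¾ ≈ -0.75000)
S(R, t) = (-11 + R)*(12 + t)
f(O) = -8*O
o(d) = (6 + d)² (o(d) = (-8*(-¾) + d)² = (6 + d)²)
(S(-1, -1) + o(-11))² = ((-132 - 11*(-1) + 12*(-1) - 1*(-1)) + (6 - 11)²)² = ((-132 + 11 - 12 + 1) + (-5)²)² = (-132 + 25)² = (-107)² = 11449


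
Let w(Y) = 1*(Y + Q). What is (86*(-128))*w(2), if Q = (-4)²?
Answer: -198144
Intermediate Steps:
Q = 16
w(Y) = 16 + Y (w(Y) = 1*(Y + 16) = 1*(16 + Y) = 16 + Y)
(86*(-128))*w(2) = (86*(-128))*(16 + 2) = -11008*18 = -198144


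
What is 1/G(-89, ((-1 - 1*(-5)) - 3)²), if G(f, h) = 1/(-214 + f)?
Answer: -303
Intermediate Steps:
1/G(-89, ((-1 - 1*(-5)) - 3)²) = 1/(1/(-214 - 89)) = 1/(1/(-303)) = 1/(-1/303) = -303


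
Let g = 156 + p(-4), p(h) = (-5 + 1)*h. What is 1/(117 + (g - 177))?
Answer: 1/112 ≈ 0.0089286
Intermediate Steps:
p(h) = -4*h
g = 172 (g = 156 - 4*(-4) = 156 + 16 = 172)
1/(117 + (g - 177)) = 1/(117 + (172 - 177)) = 1/(117 - 5) = 1/112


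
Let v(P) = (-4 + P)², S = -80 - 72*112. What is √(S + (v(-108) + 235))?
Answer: 3*√515 ≈ 68.081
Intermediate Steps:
S = -8144 (S = -80 - 8064 = -8144)
√(S + (v(-108) + 235)) = √(-8144 + ((-4 - 108)² + 235)) = √(-8144 + ((-112)² + 235)) = √(-8144 + (12544 + 235)) = √(-8144 + 12779) = √4635 = 3*√515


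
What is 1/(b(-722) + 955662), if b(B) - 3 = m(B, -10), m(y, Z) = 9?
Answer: 1/955674 ≈ 1.0464e-6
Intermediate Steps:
b(B) = 12 (b(B) = 3 + 9 = 12)
1/(b(-722) + 955662) = 1/(12 + 955662) = 1/955674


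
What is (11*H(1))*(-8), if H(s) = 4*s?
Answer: -352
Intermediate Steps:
(11*H(1))*(-8) = (11*(4*1))*(-8) = (11*4)*(-8) = 44*(-8) = -352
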